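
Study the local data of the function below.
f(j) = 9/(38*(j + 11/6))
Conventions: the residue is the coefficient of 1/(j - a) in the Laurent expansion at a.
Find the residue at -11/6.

The residue is 9/38.

At the order-1 pole -11/6 set g(j) = (j - (-11/6))*f(j) = 9/38.
Simple pole: residue = g(a) at a = -11/6, which is 9/38.


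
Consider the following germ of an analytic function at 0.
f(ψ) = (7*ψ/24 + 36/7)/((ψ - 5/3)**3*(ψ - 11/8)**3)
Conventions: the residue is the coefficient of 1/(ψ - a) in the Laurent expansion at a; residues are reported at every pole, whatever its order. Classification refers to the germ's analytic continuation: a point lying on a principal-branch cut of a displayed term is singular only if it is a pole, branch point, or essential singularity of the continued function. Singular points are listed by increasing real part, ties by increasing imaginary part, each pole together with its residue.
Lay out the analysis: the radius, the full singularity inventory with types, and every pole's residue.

Denominator factor (ψ - 11/8)^3: pole of order 3 at 11/8, modulus 11/8.
Denominator factor (ψ - 5/3)^3: pole of order 3 at 5/3, modulus 5/3.
The radius of convergence is the smallest modulus among the singular points: 11/8.
At the order-3 pole 11/8 set g(ψ) = (ψ - (11/8))^3*f(ψ) = (7*ψ/24 + 36/7)/(ψ - 5/3)**3.
Order-3 pole: residue = g''(a)/2; g''(11/8) = -3736544256/117649, so the residue is -1868272128/117649.
At the order-3 pole 5/3 set g(ψ) = (ψ - (5/3))^3*f(ψ) = (7*ψ/24 + 36/7)/(ψ - 11/8)**3.
Order-3 pole: residue = g''(a)/2; g''(5/3) = 3736544256/117649, so the residue is 1868272128/117649.
List the singular points by increasing real part (a conjugate pair: the negative imaginary part first).

Radius of convergence at 0: 11/8.
At 11/8: a pole of order 3; residue -1868272128/117649.
At 5/3: a pole of order 3; residue 1868272128/117649.


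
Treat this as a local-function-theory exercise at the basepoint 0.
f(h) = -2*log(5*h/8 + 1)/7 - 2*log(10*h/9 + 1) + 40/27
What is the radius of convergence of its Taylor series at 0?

Branch term (-2/7)*log(1 - h/(-8/5)): its argument vanishes at h = -8/5, a logarithmic branch point, modulus 8/5.
Branch term (-2)*log(1 - h/(-9/10)): its argument vanishes at h = -9/10, a logarithmic branch point, modulus 9/10.
The radius of convergence is the smallest modulus among the singular points: 9/10.

The radius of convergence is 9/10.


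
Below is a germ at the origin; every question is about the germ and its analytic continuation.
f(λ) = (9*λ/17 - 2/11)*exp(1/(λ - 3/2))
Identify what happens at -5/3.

The point is a regular point.

There is no denominator, hence no pole anywhere.
The essential point of exp(1/(λ - (3/2))) is 3/2, not -5/3.
So the germ continues analytically to -5/3.


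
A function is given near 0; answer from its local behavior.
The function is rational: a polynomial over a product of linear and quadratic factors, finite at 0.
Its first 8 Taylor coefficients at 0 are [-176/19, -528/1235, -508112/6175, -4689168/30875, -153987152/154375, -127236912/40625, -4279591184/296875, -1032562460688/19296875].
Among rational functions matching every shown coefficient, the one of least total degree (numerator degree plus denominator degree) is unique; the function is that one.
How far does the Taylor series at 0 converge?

The radius of convergence is 1/4.

No rational of total degree below 3 reproduces all 8 coefficients; solving the [1/2] Pade equations on them gives f(ξ) = (20/19 - 24*ξ/13)/((ξ - 1/4)*(ξ + 5/11)), whose expansion matches every shown term.
Denominator factor (ξ - 1/4): pole of order 1 at 1/4, modulus 1/4.
Denominator factor (ξ + 5/11): pole of order 1 at -5/11, modulus 5/11.
The radius of convergence is the smallest modulus among the singular points: 1/4.


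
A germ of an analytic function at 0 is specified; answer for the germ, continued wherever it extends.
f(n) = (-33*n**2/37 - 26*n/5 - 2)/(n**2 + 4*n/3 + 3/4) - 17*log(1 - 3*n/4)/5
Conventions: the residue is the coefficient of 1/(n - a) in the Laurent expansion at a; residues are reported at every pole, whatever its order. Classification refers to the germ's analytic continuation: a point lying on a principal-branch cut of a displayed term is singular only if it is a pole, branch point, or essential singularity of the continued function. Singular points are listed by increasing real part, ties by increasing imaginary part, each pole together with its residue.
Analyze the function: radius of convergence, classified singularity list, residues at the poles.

Denominator factor (n**2 + 4*n/3 + 3/4): discriminant -11/9, complex-conjugate roots (-2/3) + ((1/6)*sqrt(11))*i and (-2/3) - ((1/6)*sqrt(11))*i; poles of order 1, moduli (1/2)*sqrt(3) and (1/2)*sqrt(3).
Branch term (-17/5)*log(1 - n/(4/3)): its argument vanishes at n = 4/3, a logarithmic branch point, modulus 4/3.
The radius of convergence is the smallest modulus among the singular points: (1/2)*sqrt(3).
The branch term is analytic at (-2/3) - ((1/6)*sqrt(11))*i and contributes nothing to the residue; only the rational part matters.
The factor n**2 + 4*n/3 + 3/4 splits as (n - a)(n - a') with a = (-2/3) - ((1/6)*sqrt(11))*i, a' = (-2/3) + ((1/6)*sqrt(11))*i. At the order-1 pole a set g(n) = (n - a)*(rational part) = [-33*n**2/37 - 26*n/5 - 2] / (n - a').
Simple pole: residue = g(a) at a = (-2/3) - ((1/6)*sqrt(11))*i, which is (-371/185) + ((271/740)*sqrt(11))*i.
The branch term is analytic at (-2/3) + ((1/6)*sqrt(11))*i and contributes nothing to the residue; only the rational part matters.
The factor n**2 + 4*n/3 + 3/4 splits as (n - a)(n - a') with a = (-2/3) + ((1/6)*sqrt(11))*i, a' = (-2/3) - ((1/6)*sqrt(11))*i. At the order-1 pole a set g(n) = (n - a)*(rational part) = [-33*n**2/37 - 26*n/5 - 2] / (n - a').
Simple pole: residue = g(a) at a = (-2/3) + ((1/6)*sqrt(11))*i, which is (-371/185) - ((271/740)*sqrt(11))*i.
List the singular points by increasing real part (a conjugate pair: the negative imaginary part first).

Radius of convergence at 0: (1/2)*sqrt(3).
At (-2/3) - ((1/6)*sqrt(11))*i: a pole of order 1; residue (-371/185) + ((271/740)*sqrt(11))*i.
At (-2/3) + ((1/6)*sqrt(11))*i: a pole of order 1; residue (-371/185) - ((271/740)*sqrt(11))*i.
At 4/3: a logarithmic branch point.


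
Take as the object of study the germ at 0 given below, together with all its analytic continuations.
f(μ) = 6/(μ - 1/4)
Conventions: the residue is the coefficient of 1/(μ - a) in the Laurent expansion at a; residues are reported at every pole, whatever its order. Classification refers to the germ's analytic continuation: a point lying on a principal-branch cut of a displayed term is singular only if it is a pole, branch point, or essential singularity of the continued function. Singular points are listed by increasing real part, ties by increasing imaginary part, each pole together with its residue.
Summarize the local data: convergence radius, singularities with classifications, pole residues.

Denominator factor (μ - 1/4): pole of order 1 at 1/4, modulus 1/4.
The radius of convergence is the smallest modulus among the singular points: 1/4.
At the order-1 pole 1/4 set g(μ) = (μ - (1/4))*f(μ) = 6.
Simple pole: residue = g(a) at a = 1/4, which is 6.

Radius of convergence at 0: 1/4.
At 1/4: a pole of order 1; residue 6.


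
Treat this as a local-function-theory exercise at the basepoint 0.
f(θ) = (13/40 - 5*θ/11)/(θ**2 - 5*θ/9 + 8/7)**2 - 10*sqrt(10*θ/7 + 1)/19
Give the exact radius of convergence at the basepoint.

The radius of convergence is 7/10.

Denominator factor (θ**2 - 5*θ/9 + 8/7)^2: discriminant -2417/567, complex-conjugate roots (5/18) + ((1/126)*sqrt(16919))*i and (5/18) - ((1/126)*sqrt(16919))*i; poles of order 2, moduli (2/7)*sqrt(14) and (2/7)*sqrt(14).
Branch term (-10/19)*sqrt(1 - θ/(-7/10)): its argument vanishes at θ = -7/10, a square-root branch point, modulus 7/10.
The radius of convergence is the smallest modulus among the singular points: 7/10.


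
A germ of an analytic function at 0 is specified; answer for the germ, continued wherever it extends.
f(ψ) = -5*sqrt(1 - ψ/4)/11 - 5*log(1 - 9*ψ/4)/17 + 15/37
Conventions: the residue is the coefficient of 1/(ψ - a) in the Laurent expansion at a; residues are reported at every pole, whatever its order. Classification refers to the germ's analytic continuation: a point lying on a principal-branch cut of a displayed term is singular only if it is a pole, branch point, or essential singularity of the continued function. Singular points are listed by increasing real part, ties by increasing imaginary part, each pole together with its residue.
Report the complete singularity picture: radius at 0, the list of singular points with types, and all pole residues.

Branch term (-5/11)*sqrt(1 - ψ/(4)): its argument vanishes at ψ = 4, a square-root branch point, modulus 4.
Branch term (-5/17)*log(1 - ψ/(4/9)): its argument vanishes at ψ = 4/9, a logarithmic branch point, modulus 4/9.
The radius of convergence is the smallest modulus among the singular points: 4/9.
List the singular points by increasing real part (a conjugate pair: the negative imaginary part first).

Radius of convergence at 0: 4/9.
At 4/9: a logarithmic branch point.
At 4: an algebraic (square-root) branch point.


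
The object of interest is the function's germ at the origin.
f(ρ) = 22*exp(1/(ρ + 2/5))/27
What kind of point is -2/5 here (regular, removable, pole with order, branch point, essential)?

The point is an essential singularity.

The exponent 1/(ρ - (-2/5)) has a pole at -2/5, so exp(1/(ρ - (-2/5))) takes every nonzero value near it: an essential singularity (not a pole of any order).


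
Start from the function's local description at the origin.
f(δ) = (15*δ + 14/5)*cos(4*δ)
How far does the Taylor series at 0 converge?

The factor cos(4*δ) is entire and contributes no finite singular point.
The polynomial part has no poles.
No finite singular points: the Taylor series at 0 converges everywhere.

The radius of convergence is infinite.


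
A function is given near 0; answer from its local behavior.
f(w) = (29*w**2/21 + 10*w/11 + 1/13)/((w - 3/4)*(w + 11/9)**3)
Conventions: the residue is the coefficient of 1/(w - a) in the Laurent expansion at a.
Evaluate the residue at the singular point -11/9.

At the order-3 pole -11/9 set g(w) = (w - (-11/9))^3*f(w) = (29*w**2/21 + 10*w/11 + 1/13)/(w - 3/4).
Order-3 pole: residue = g''(a)/2; g''(-11/9) = -143426376/358268911, so the residue is -71713188/358268911.

The residue is -71713188/358268911.


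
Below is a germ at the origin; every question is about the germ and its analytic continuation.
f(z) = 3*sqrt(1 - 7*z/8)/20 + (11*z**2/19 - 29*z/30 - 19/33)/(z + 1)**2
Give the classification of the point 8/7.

The point is an algebraic (square-root) branch point.

The term (3/20)*sqrt(1 - z/(8/7)) has argument 1 - 8/7/(8/7) = 0 at 8/7: a square-root (algebraic, two-sheeted) branch point; the remaining terms are analytic or single-valued there.


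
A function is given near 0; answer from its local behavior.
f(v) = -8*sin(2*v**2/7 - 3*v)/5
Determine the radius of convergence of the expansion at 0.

The radius of convergence is infinite.

The factor -sin(2*v**2/7 - 3*v) is entire and contributes no finite singular point.
The polynomial part has no poles.
No finite singular points: the Taylor series at 0 converges everywhere.


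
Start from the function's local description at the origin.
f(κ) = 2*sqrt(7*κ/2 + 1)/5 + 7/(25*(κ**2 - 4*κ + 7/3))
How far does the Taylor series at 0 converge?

Denominator factor (κ**2 - 4*κ + 7/3): discriminant 20/3, real irrational roots 2 + (1/3)*sqrt(15) and 2 - (1/3)*sqrt(15); poles of order 1, moduli 2 + (1/3)*sqrt(15) and 2 - (1/3)*sqrt(15).
Branch term (2/5)*sqrt(1 - κ/(-2/7)): its argument vanishes at κ = -2/7, a square-root branch point, modulus 2/7.
The radius of convergence is the smallest modulus among the singular points: 2/7.

The radius of convergence is 2/7.


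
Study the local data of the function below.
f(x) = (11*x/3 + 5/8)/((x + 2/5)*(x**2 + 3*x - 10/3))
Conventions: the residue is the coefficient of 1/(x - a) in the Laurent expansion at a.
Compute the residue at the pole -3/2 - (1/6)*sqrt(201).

The factor x**2 + 3*x - 10/3 splits as (x - a)(x - a') with a = -3/2 - (1/6)*sqrt(201), a' = -3/2 + (1/6)*sqrt(201). At the order-1 pole a set g(x) = (x - a)*f(x) = [(11*x/3 + 5/8)/(x + 2/5)] / (x - a').
Simple pole: residue = g(a) at a = -3/2 - (1/6)*sqrt(201), which is -505/5248 - (54395/1054848)*sqrt(201).

The residue is -505/5248 - (54395/1054848)*sqrt(201).


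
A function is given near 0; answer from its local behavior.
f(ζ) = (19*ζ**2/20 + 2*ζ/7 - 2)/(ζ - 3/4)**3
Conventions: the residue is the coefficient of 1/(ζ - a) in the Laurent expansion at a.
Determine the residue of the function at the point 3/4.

At the order-3 pole 3/4 set g(ζ) = (ζ - (3/4))^3*f(ζ) = 19*ζ**2/20 + 2*ζ/7 - 2.
Order-3 pole: residue = g''(a)/2; g''(3/4) = 19/10, so the residue is 19/20.

The residue is 19/20.


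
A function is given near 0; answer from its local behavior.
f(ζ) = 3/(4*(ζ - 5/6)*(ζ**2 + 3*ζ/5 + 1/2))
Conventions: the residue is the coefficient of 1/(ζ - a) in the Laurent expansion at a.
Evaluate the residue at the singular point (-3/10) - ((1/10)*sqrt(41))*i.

The factor ζ**2 + 3*ζ/5 + 1/2 splits as (ζ - a)(ζ - a') with a = (-3/10) - ((1/10)*sqrt(41))*i, a' = (-3/10) + ((1/10)*sqrt(41))*i. At the order-1 pole a set g(ζ) = (ζ - a)*f(ζ) = [3/(4*(ζ - 5/6))] / (ζ - a').
Simple pole: residue = g(a) at a = (-3/10) - ((1/10)*sqrt(41))*i, which is (-27/122) - ((153/2501)*sqrt(41))*i.

The residue is (-27/122) - ((153/2501)*sqrt(41))*i.


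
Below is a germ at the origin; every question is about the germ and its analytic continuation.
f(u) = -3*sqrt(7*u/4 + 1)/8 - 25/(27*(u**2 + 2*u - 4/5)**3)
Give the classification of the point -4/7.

The term (-3/8)*sqrt(1 - u/(-4/7)) has argument 1 - -4/7/(-4/7) = 0 at -4/7: a square-root (algebraic, two-sheeted) branch point; the remaining terms are analytic or single-valued there.

The point is an algebraic (square-root) branch point.


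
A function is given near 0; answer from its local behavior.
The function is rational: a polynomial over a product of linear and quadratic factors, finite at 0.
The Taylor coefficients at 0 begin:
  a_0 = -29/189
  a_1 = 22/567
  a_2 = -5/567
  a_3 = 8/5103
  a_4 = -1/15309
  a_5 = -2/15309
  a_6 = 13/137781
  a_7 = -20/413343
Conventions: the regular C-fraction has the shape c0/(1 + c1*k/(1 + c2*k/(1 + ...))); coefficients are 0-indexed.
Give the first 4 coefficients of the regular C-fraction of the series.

The regular C-fraction coefficients are [-29/189, 22/87, -49/1914, 29/66].

Taylor coefficients (read off): a_0 = -29/189, a_1 = 22/567, a_2 = -5/567, a_3 = 8/5103.
c0 = a_0 = -29/189. Peel one level at a time: if S = 1 + c*k/S' with S'(0) = 1, then c is the k-coefficient of S and S' = c*k/(S - 1).
S_1 = c0/f = 1 + (22/87)*k + (49/7569)*k^2 + ...; c1 = 22/87.
S_2 = c1*k/(S_1 - 1) = 1 + (-49/1914)*k + (49/4356)*k^2 + ...; c2 = -49/1914.
S_3 = c2*k/(S_2 - 1) = 1 + (29/66)*k + ...; c3 = 29/66.


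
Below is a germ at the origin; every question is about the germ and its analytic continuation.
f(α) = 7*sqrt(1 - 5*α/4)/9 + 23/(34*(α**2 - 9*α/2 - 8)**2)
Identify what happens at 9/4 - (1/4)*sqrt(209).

The denominator factor α**2 - 9*α/2 - 8 vanishes at 9/4 - (1/4)*sqrt(209) and appears to the power 2; the numerator there equals 23/34, nonzero, and no other factor vanishes.
The branch terms are analytic at this point.
Hence a pole whose order is the multiplicity, 2.

The point is a pole of order 2.


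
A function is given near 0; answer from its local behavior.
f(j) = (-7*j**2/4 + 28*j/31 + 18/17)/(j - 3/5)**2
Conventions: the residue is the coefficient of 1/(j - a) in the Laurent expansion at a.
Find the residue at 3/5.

At the order-2 pole 3/5 set g(j) = (j - (3/5))^2*f(j) = -7*j**2/4 + 28*j/31 + 18/17.
Order-2 pole: residue = g'(a); g'(3/5) = -371/310, so the residue is -371/310.

The residue is -371/310.


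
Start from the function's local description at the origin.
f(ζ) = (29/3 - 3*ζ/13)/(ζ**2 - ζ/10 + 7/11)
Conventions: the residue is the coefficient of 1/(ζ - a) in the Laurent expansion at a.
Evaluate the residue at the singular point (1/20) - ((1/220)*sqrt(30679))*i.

The factor ζ**2 - ζ/10 + 7/11 splits as (ζ - a)(ζ - a') with a = (1/20) - ((1/220)*sqrt(30679))*i, a' = (1/20) + ((1/220)*sqrt(30679))*i. At the order-1 pole a set g(ζ) = (ζ - a)*f(ζ) = [29/3 - 3*ζ/13] / (ζ - a').
Simple pole: residue = g(a) at a = (1/20) - ((1/220)*sqrt(30679))*i, which is (-3/26) + ((7531/217542)*sqrt(30679))*i.

The residue is (-3/26) + ((7531/217542)*sqrt(30679))*i.


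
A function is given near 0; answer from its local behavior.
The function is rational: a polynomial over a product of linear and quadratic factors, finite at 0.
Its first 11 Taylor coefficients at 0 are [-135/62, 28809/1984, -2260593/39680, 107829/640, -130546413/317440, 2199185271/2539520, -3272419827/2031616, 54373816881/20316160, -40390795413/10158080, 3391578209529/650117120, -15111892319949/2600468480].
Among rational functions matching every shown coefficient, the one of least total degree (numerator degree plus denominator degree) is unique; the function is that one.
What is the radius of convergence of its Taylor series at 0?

The radius of convergence is (1/3)*sqrt(6).

No rational of total degree below 9 reproduces all 11 coefficients; solving the [2/7] Pade equations on them gives f(μ) = (-17*μ**2/15 - 3*μ/4 - 40/31)/((μ + 2)*(μ**2 + 3*μ/2 + 2/3)**3), whose expansion matches every shown term.
Denominator factor (μ**2 + 3*μ/2 + 2/3)^3: discriminant -5/12, complex-conjugate roots (-3/4) + ((1/12)*sqrt(15))*i and (-3/4) - ((1/12)*sqrt(15))*i; poles of order 3, moduli (1/3)*sqrt(6) and (1/3)*sqrt(6).
Denominator factor (μ + 2): pole of order 1 at -2, modulus 2.
The radius of convergence is the smallest modulus among the singular points: (1/3)*sqrt(6).


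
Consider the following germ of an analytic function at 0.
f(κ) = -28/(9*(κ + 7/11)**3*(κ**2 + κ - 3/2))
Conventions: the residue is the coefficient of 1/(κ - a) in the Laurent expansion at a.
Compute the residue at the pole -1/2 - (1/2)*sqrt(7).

The factor κ**2 + κ - 3/2 splits as (κ - a)(κ - a') with a = -1/2 - (1/2)*sqrt(7), a' = -1/2 + (1/2)*sqrt(7). At the order-1 pole a set g(κ) = (κ - a)*f(κ) = [-28/(9*(κ + 7/11)**3)] / (κ - a').
Simple pole: residue = g(a) at a = -1/2 - (1/2)*sqrt(7), which is -358294552/662040531 - (4525400/73560059)*sqrt(7).

The residue is -358294552/662040531 - (4525400/73560059)*sqrt(7).


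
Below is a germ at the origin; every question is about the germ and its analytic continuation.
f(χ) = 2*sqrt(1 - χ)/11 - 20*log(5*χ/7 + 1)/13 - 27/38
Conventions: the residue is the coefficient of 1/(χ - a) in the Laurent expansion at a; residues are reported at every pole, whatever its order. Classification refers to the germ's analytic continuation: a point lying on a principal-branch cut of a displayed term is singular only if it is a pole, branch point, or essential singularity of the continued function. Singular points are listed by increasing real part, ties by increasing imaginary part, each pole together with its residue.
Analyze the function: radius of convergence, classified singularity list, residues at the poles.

Branch term (-20/13)*log(1 - χ/(-7/5)): its argument vanishes at χ = -7/5, a logarithmic branch point, modulus 7/5.
Branch term (2/11)*sqrt(1 - χ/(1)): its argument vanishes at χ = 1, a square-root branch point, modulus 1.
The radius of convergence is the smallest modulus among the singular points: 1.
List the singular points by increasing real part (a conjugate pair: the negative imaginary part first).

Radius of convergence at 0: 1.
At -7/5: a logarithmic branch point.
At 1: an algebraic (square-root) branch point.


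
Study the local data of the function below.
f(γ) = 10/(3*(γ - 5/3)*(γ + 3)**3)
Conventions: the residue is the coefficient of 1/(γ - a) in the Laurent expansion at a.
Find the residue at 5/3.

At the order-1 pole 5/3 set g(γ) = (γ - (5/3))*f(γ) = 10/(3*(γ + 3)**3).
Simple pole: residue = g(a) at a = 5/3, which is 45/1372.

The residue is 45/1372.


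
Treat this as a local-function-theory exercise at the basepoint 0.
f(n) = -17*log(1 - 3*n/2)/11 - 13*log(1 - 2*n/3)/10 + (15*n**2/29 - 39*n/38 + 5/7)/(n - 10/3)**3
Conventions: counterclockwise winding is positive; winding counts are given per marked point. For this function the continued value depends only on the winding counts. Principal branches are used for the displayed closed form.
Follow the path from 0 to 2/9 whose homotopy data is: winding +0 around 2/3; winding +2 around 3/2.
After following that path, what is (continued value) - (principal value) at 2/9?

Continued minus principal equals -(26/5)*pi*i.

The rational part is single-valued and drops out of the difference; each branch term changes only by its own monodromy.
(-13/10)*log(1 - n/(3/2)): each positive loop around 3/2 adds 2*pi*i to the log, so winding +2 contributes (-13/10)*(2)*2*pi*i = -(26/5)*pi*i.
(-17/11)*log(1 - n/(2/3)): winding 0 around 2/3, so this term returns to its principal value, contribution 0.
Summing the contributions at n = 2/9 gives -(26/5)*pi*i.


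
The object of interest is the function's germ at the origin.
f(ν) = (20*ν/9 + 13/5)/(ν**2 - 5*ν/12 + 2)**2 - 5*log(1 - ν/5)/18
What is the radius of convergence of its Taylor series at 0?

The radius of convergence is sqrt(2).

Denominator factor (ν**2 - 5*ν/12 + 2)^2: discriminant -1127/144, complex-conjugate roots (5/24) + ((7/24)*sqrt(23))*i and (5/24) - ((7/24)*sqrt(23))*i; poles of order 2, moduli sqrt(2) and sqrt(2).
Branch term (-5/18)*log(1 - ν/(5)): its argument vanishes at ν = 5, a logarithmic branch point, modulus 5.
The radius of convergence is the smallest modulus among the singular points: sqrt(2).


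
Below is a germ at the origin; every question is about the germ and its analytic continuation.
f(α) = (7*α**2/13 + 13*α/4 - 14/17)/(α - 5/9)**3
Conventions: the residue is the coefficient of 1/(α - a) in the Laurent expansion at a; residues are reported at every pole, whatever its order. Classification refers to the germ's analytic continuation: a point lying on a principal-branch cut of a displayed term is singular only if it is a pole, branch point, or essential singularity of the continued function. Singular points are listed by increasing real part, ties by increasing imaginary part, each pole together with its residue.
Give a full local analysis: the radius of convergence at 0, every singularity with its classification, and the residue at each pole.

Denominator factor (α - 5/9)^3: pole of order 3 at 5/9, modulus 5/9.
The radius of convergence is the smallest modulus among the singular points: 5/9.
At the order-3 pole 5/9 set g(α) = (α - (5/9))^3*f(α) = 7*α**2/13 + 13*α/4 - 14/17.
Order-3 pole: residue = g''(a)/2; g''(5/9) = 14/13, so the residue is 7/13.

Radius of convergence at 0: 5/9.
At 5/9: a pole of order 3; residue 7/13.


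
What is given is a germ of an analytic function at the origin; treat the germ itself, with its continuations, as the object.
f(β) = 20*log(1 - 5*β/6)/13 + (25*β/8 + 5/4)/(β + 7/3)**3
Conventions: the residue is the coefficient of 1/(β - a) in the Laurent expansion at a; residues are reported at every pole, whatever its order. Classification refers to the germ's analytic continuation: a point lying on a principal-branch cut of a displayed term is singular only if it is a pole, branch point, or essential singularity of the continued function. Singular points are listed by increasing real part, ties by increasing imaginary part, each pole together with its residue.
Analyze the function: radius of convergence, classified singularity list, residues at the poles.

Denominator factor (β + 7/3)^3: pole of order 3 at -7/3, modulus 7/3.
Branch term (20/13)*log(1 - β/(6/5)): its argument vanishes at β = 6/5, a logarithmic branch point, modulus 6/5.
The radius of convergence is the smallest modulus among the singular points: 6/5.
The branch term is analytic at -7/3 and contributes nothing to the residue; only the rational part matters.
At the order-3 pole -7/3 set g(β) = (β - (-7/3))^3*(rational part) = 25*β/8 + 5/4.
Order-3 pole: residue = g''(a)/2; g''(-7/3) = 0, so the residue is 0.
List the singular points by increasing real part (a conjugate pair: the negative imaginary part first).

Radius of convergence at 0: 6/5.
At -7/3: a pole of order 3; residue 0.
At 6/5: a logarithmic branch point.


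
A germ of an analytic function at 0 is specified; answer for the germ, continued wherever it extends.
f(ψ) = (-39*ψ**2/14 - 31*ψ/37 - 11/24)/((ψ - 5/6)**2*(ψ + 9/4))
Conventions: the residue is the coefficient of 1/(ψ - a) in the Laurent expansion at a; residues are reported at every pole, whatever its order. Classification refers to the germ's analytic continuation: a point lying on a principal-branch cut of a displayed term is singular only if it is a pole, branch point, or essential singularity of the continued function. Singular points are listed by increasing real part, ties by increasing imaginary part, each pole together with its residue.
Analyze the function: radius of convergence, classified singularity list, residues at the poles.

Radius of convergence at 0: 5/6.
At -9/4: a pole of order 1; residue -945519/709142.
At 5/6: a pole of order 2; residue -514974/354571.

Denominator factor (ψ + 9/4): pole of order 1 at -9/4, modulus 9/4.
Denominator factor (ψ - 5/6)^2: pole of order 2 at 5/6, modulus 5/6.
The radius of convergence is the smallest modulus among the singular points: 5/6.
At the order-1 pole -9/4 set g(ψ) = (ψ - (-9/4))*f(ψ) = (-39*ψ**2/14 - 31*ψ/37 - 11/24)/(ψ - 5/6)**2.
Simple pole: residue = g(a) at a = -9/4, which is -945519/709142.
At the order-2 pole 5/6 set g(ψ) = (ψ - (5/6))^2*f(ψ) = (-39*ψ**2/14 - 31*ψ/37 - 11/24)/(ψ + 9/4).
Order-2 pole: residue = g'(a); g'(5/6) = -514974/354571, so the residue is -514974/354571.
List the singular points by increasing real part (a conjugate pair: the negative imaginary part first).


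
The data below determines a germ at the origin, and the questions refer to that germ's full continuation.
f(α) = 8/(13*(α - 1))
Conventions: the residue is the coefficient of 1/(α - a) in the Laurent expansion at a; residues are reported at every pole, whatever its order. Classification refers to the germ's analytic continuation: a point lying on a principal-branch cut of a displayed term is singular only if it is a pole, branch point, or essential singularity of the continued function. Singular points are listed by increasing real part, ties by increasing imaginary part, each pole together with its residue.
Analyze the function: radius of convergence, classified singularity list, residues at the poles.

Denominator factor (α - 1): pole of order 1 at 1, modulus 1.
The radius of convergence is the smallest modulus among the singular points: 1.
At the order-1 pole 1 set g(α) = (α - (1))*f(α) = 8/13.
Simple pole: residue = g(a) at a = 1, which is 8/13.

Radius of convergence at 0: 1.
At 1: a pole of order 1; residue 8/13.


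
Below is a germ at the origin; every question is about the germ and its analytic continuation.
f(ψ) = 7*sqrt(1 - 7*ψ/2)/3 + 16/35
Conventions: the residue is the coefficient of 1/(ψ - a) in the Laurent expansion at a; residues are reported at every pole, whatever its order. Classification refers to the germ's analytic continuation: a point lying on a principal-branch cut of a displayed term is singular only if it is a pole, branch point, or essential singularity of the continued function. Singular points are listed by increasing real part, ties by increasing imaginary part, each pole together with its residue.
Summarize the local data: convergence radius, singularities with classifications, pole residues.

Branch term (7/3)*sqrt(1 - ψ/(2/7)): its argument vanishes at ψ = 2/7, a square-root branch point, modulus 2/7.
The radius of convergence is the smallest modulus among the singular points: 2/7.

Radius of convergence at 0: 2/7.
At 2/7: an algebraic (square-root) branch point.


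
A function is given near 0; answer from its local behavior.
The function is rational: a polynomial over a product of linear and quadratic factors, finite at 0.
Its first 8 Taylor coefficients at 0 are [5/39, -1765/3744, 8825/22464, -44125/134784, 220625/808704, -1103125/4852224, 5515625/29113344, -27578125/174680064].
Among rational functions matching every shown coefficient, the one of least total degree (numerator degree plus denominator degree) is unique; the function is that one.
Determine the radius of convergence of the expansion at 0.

No rational of total degree below 2 reproduces all 8 coefficients; solving the [1/1] Pade equations on them gives f(μ) = (2/13 - 7*μ/16)/(μ + 6/5), whose expansion matches every shown term.
Denominator factor (μ + 6/5): pole of order 1 at -6/5, modulus 6/5.
The radius of convergence is the smallest modulus among the singular points: 6/5.

The radius of convergence is 6/5.


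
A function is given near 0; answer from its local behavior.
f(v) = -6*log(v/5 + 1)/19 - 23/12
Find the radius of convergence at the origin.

The radius of convergence is 5.

Branch term (-6/19)*log(1 - v/(-5)): its argument vanishes at v = -5, a logarithmic branch point, modulus 5.
The radius of convergence is the smallest modulus among the singular points: 5.


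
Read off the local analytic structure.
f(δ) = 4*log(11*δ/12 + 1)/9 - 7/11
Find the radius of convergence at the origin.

Branch term (4/9)*log(1 - δ/(-12/11)): its argument vanishes at δ = -12/11, a logarithmic branch point, modulus 12/11.
The radius of convergence is the smallest modulus among the singular points: 12/11.

The radius of convergence is 12/11.


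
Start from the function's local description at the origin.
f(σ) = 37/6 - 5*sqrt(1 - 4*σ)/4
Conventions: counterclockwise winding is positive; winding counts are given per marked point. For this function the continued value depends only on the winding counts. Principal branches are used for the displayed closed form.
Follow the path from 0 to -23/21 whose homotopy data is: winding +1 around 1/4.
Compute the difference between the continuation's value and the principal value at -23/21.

Continued minus principal equals (5/42)*sqrt(2373).

The rational part is single-valued and drops out of the difference; each branch term changes only by its own monodromy.
(-5/4)*sqrt(1 - σ/(1/4)): winding +1 is odd, the square root flips sign, contributing -2*(-5/4)*sqrt(1 - (-23/21)/(1/4)) = -2*(-5/4)*sqrt(113/21) = (5/42)*sqrt(2373).
Summing the contributions at σ = -23/21 gives (5/42)*sqrt(2373).


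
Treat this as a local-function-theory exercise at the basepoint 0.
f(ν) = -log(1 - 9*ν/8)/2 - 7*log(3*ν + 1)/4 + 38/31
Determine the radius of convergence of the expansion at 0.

Branch term (-7/4)*log(1 - ν/(-1/3)): its argument vanishes at ν = -1/3, a logarithmic branch point, modulus 1/3.
Branch term (-1/2)*log(1 - ν/(8/9)): its argument vanishes at ν = 8/9, a logarithmic branch point, modulus 8/9.
The radius of convergence is the smallest modulus among the singular points: 1/3.

The radius of convergence is 1/3.


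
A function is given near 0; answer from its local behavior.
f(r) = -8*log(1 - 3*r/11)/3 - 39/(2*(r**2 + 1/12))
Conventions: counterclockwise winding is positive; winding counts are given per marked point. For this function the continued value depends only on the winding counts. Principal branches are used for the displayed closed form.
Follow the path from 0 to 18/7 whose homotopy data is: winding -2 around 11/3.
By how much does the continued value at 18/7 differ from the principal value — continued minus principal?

The rational part is single-valued and drops out of the difference; each branch term changes only by its own monodromy.
(-8/3)*log(1 - r/(11/3)): each positive loop around 11/3 adds 2*pi*i to the log, so winding -2 contributes (-8/3)*(-2)*2*pi*i = (32/3)*pi*i.
Summing the contributions at r = 18/7 gives (32/3)*pi*i.

Continued minus principal equals (32/3)*pi*i.


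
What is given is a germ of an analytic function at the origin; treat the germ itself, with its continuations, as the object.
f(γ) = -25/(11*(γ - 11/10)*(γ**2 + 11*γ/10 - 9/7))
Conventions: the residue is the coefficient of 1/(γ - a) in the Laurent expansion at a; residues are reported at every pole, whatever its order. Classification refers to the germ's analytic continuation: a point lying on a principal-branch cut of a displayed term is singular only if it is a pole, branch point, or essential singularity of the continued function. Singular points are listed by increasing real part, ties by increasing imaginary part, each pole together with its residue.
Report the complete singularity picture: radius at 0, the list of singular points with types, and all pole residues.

Radius of convergence at 0: -11/20 + (1/140)*sqrt(31129).
At -11/20 - (1/140)*sqrt(31129): a pole of order 1; residue 4375/4367 - (13125/1765459)*sqrt(31129).
At -11/20 + (1/140)*sqrt(31129): a pole of order 1; residue 4375/4367 + (13125/1765459)*sqrt(31129).
At 11/10: a pole of order 1; residue -8750/4367.


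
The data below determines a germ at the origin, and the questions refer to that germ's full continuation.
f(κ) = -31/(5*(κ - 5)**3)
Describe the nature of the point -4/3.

The point is a regular point.

Denominator factors: κ - 5 = -19/3 at κ = -4/3 — none vanishes.
So the germ continues analytically to -4/3.


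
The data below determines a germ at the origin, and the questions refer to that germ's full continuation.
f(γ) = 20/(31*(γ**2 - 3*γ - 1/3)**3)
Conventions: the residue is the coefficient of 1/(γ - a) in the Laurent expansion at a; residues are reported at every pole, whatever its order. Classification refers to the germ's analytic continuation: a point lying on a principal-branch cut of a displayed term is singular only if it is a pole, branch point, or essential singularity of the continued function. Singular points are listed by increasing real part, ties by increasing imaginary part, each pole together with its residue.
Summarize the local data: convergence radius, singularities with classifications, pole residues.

Denominator factor (γ**2 - 3*γ - 1/3)^3: discriminant 31/3, real irrational roots 3/2 + (1/6)*sqrt(93) and 3/2 - (1/6)*sqrt(93); poles of order 3, moduli 3/2 + (1/6)*sqrt(93) and -3/2 + (1/6)*sqrt(93).
The radius of convergence is the smallest modulus among the singular points: -3/2 + (1/6)*sqrt(93).
The factor γ**2 - 3*γ - 1/3 splits as (γ - a)(γ - a') with a = 3/2 - (1/6)*sqrt(93), a' = 3/2 + (1/6)*sqrt(93). At the order-3 pole a set g(γ) = (γ - a)^3*f(γ) = [20/31] / (γ - a')^3.
Order-3 pole: residue = g''(a)/2; g''(3/2 - (1/6)*sqrt(93)) = -(2160/923521)*sqrt(93), so the residue is -(1080/923521)*sqrt(93).
The factor γ**2 - 3*γ - 1/3 splits as (γ - a)(γ - a') with a = 3/2 + (1/6)*sqrt(93), a' = 3/2 - (1/6)*sqrt(93). At the order-3 pole a set g(γ) = (γ - a)^3*f(γ) = [20/31] / (γ - a')^3.
Order-3 pole: residue = g''(a)/2; g''(3/2 + (1/6)*sqrt(93)) = (2160/923521)*sqrt(93), so the residue is (1080/923521)*sqrt(93).
List the singular points by increasing real part (a conjugate pair: the negative imaginary part first).

Radius of convergence at 0: -3/2 + (1/6)*sqrt(93).
At 3/2 - (1/6)*sqrt(93): a pole of order 3; residue -(1080/923521)*sqrt(93).
At 3/2 + (1/6)*sqrt(93): a pole of order 3; residue (1080/923521)*sqrt(93).


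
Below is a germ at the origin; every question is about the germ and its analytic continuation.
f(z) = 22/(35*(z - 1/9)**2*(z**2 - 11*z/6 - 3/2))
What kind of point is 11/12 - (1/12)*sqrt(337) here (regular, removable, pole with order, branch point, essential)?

The denominator factor z**2 - 11*z/6 - 3/2 vanishes at 11/12 - (1/12)*sqrt(337) and appears to the power 1; the numerator there equals 22/35, nonzero, and no other factor vanishes.
Hence a pole whose order is the multiplicity, 1.

The point is a pole of order 1.


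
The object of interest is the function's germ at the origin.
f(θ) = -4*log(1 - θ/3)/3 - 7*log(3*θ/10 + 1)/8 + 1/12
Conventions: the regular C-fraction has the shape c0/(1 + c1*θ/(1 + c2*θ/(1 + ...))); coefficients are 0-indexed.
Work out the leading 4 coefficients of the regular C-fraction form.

The regular C-fraction coefficients are [1/12, -131/60, 613/393, -63313319/289090800].

Taylor coefficients (expand at 0): a_0 = 1/12, a_1 = 131/720, a_2 = 4901/43200, a_3 = 16691/1944000.
c0 = a_0 = 1/12. Peel one level at a time: if S = 1 + c*θ/S' with S'(0) = 1, then c is the θ-coefficient of S and S' = c*θ/(S - 1).
S_1 = c0/f = 1 + (-131/60)*θ + (613/180)*θ^2 + ...; c1 = -131/60.
S_2 = c1*θ/(S_1 - 1) = 1 + (613/393)*θ + (63313319/185338800)*θ^2 + ...; c2 = 613/393.
S_3 = c2*θ/(S_2 - 1) = 1 + (-63313319/289090800)*θ + ...; c3 = -63313319/289090800.


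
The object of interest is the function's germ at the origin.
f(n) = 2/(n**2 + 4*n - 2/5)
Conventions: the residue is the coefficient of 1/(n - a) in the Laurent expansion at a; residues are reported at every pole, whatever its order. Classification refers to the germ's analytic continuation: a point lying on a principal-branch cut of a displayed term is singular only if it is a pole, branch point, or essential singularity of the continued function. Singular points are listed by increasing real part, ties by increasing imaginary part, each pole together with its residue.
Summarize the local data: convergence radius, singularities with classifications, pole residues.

Denominator factor (n**2 + 4*n - 2/5): discriminant 88/5, real irrational roots -2 + (1/5)*sqrt(110) and -2 - (1/5)*sqrt(110); poles of order 1, moduli -2 + (1/5)*sqrt(110) and 2 + (1/5)*sqrt(110).
The radius of convergence is the smallest modulus among the singular points: -2 + (1/5)*sqrt(110).
The factor n**2 + 4*n - 2/5 splits as (n - a)(n - a') with a = -2 - (1/5)*sqrt(110), a' = -2 + (1/5)*sqrt(110). At the order-1 pole a set g(n) = (n - a)*f(n) = [2] / (n - a').
Simple pole: residue = g(a) at a = -2 - (1/5)*sqrt(110), which is -(1/22)*sqrt(110).
The factor n**2 + 4*n - 2/5 splits as (n - a)(n - a') with a = -2 + (1/5)*sqrt(110), a' = -2 - (1/5)*sqrt(110). At the order-1 pole a set g(n) = (n - a)*f(n) = [2] / (n - a').
Simple pole: residue = g(a) at a = -2 + (1/5)*sqrt(110), which is (1/22)*sqrt(110).
List the singular points by increasing real part (a conjugate pair: the negative imaginary part first).

Radius of convergence at 0: -2 + (1/5)*sqrt(110).
At -2 - (1/5)*sqrt(110): a pole of order 1; residue -(1/22)*sqrt(110).
At -2 + (1/5)*sqrt(110): a pole of order 1; residue (1/22)*sqrt(110).


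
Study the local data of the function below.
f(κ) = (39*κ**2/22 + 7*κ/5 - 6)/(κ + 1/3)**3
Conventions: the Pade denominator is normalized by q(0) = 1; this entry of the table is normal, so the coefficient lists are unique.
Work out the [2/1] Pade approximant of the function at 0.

The Pade approximant has numerator coefficients [-162, 41934213/61385, -2075301243/1350470]; denominator coefficients [1, 61587/12277].

Taylor coefficients needed (expand at 0): a_0 = -162, a_1 = 7479/5, a_2 = -994437/110, a_3 = 4988547/110.
Write the denominator as Q(κ) = 1 + q1*κ. Requiring Q*f - P = O(κ^4) with deg P <= 2 kills the coefficients of κ^3..κ^3 in Q*f:
  κ^3: a_3 + q1*a_2 = 0, i.e. 4988547/110 + (-994437/110)*q1 = 0.
Solving this linear system: q1 = 61587/12277.
The numerator is Q*f truncated at degree 2: P0 = a_0 = -162; P1 = a_1 + q1*a_0 = 41934213/61385; P2 = a_2 + q1*a_1 = -2075301243/1350470.


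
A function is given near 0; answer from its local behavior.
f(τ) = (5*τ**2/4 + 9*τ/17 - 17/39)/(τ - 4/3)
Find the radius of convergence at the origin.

The radius of convergence is 4/3.

Denominator factor (τ - 4/3): pole of order 1 at 4/3, modulus 4/3.
The radius of convergence is the smallest modulus among the singular points: 4/3.


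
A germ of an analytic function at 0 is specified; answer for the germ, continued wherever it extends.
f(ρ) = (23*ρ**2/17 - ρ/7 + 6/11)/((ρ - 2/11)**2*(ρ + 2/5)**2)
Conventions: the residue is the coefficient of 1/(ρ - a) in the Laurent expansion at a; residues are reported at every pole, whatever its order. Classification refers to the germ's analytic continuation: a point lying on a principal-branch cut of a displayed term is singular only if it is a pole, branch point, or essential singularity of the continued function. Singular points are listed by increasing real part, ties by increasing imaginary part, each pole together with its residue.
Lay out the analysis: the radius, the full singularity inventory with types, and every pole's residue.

Denominator factor (ρ + 2/5)^2: pole of order 2 at -2/5, modulus 2/5.
Denominator factor (ρ - 2/11)^2: pole of order 2 at 2/11, modulus 2/11.
The radius of convergence is the smallest modulus among the singular points: 2/11.
At the order-2 pole -2/5 set g(ρ) = (ρ - (-2/5))^2*f(ρ) = (23*ρ**2/17 - ρ/7 + 6/11)/(ρ - 2/11)**2.
Order-2 pole: residue = g'(a); g'(-2/5) = 2289925/487424, so the residue is 2289925/487424.
At the order-2 pole 2/11 set g(ρ) = (ρ - (2/11))^2*f(ρ) = (23*ρ**2/17 - ρ/7 + 6/11)/(ρ + 2/5)**2.
Order-2 pole: residue = g'(a); g'(2/11) = -2289925/487424, so the residue is -2289925/487424.
List the singular points by increasing real part (a conjugate pair: the negative imaginary part first).

Radius of convergence at 0: 2/11.
At -2/5: a pole of order 2; residue 2289925/487424.
At 2/11: a pole of order 2; residue -2289925/487424.
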